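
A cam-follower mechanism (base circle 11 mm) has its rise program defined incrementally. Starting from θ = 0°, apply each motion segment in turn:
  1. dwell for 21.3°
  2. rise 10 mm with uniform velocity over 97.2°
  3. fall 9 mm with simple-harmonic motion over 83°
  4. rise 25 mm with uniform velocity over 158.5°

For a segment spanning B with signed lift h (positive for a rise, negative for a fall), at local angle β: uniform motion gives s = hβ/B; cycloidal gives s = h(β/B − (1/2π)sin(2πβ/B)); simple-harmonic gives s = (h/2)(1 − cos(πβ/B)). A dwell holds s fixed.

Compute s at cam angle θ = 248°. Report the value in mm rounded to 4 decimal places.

seg 1 [0°–21.3°] dwell: s stays 0.0000
seg 2 [21.3°–118.5°] uniform, h=10: full span → s += 10 → s = 10.0000
seg 3 [118.5°–201.5°] simple-harmonic, h=-9: full span → s += -9 → s = 1.0000
seg 4 [201.5°–360°] uniform, h=25: θ=248° here. β=46.5, B=158.5. 25·46.5/158.5 = 7.3344 → s = 8.3344

8.3344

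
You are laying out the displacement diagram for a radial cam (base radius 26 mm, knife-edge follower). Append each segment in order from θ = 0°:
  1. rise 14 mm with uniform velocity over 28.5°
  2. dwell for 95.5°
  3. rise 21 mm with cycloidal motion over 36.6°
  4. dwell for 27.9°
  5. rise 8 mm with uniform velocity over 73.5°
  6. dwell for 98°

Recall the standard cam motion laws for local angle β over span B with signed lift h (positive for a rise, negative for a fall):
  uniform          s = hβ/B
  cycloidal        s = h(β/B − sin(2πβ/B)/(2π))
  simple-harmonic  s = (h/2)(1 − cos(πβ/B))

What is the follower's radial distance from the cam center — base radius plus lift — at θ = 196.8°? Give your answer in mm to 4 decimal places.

seg 1 [0°–28.5°] uniform, h=14: full span → s += 14 → s = 14.0000
seg 2 [28.5°–124°] dwell: s stays 14.0000
seg 3 [124°–160.6°] cycloidal, h=21: full span → s += 21 → s = 35.0000
seg 4 [160.6°–188.5°] dwell: s stays 35.0000
seg 5 [188.5°–262°] uniform, h=8: θ=196.8° here. β=8.3, B=73.5. 8·8.3/73.5 = 0.9034 → s = 35.9034
radial distance = base radius + s = 26 + 35.9034 = 61.9034

61.9034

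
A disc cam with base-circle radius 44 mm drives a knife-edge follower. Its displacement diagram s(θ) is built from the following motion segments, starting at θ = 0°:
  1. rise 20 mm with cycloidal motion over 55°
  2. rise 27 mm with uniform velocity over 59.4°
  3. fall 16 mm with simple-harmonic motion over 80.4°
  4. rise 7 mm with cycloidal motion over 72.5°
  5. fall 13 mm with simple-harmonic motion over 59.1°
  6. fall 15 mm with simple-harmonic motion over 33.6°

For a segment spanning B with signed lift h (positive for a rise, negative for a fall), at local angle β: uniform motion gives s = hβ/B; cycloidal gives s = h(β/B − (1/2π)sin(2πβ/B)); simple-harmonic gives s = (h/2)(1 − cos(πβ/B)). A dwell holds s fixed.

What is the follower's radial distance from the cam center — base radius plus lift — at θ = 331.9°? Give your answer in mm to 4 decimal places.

seg 1 [0°–55°] cycloidal, h=20: full span → s += 20 → s = 20.0000
seg 2 [55°–114.4°] uniform, h=27: full span → s += 27 → s = 47.0000
seg 3 [114.4°–194.8°] simple-harmonic, h=-16: full span → s += -16 → s = 31.0000
seg 4 [194.8°–267.3°] cycloidal, h=7: full span → s += 7 → s = 38.0000
seg 5 [267.3°–326.4°] simple-harmonic, h=-13: full span → s += -13 → s = 25.0000
seg 6 [326.4°–360°] simple-harmonic, h=-15: θ=331.9° here. β=5.5, B=33.6. -15/2·(1 − cos(π·0.1637)) = -0.9700 → s = 24.0300
radial distance = base radius + s = 44 + 24.0300 = 68.0300

68.0300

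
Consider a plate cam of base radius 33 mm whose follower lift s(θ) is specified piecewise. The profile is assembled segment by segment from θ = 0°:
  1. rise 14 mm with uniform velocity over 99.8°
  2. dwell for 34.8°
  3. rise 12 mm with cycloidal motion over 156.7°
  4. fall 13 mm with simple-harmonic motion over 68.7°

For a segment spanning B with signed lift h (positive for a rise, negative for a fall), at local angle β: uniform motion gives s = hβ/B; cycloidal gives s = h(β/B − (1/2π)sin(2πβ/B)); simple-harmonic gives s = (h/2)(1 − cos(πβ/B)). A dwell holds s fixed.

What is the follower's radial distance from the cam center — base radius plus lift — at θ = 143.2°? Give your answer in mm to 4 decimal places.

seg 1 [0°–99.8°] uniform, h=14: full span → s += 14 → s = 14.0000
seg 2 [99.8°–134.6°] dwell: s stays 14.0000
seg 3 [134.6°–291.3°] cycloidal, h=12: θ=143.2° here. β=8.6, B=156.7. 12·(0.0549 − sin(2π·0.0549)/(2π)) = 0.0130 → s = 14.0130
radial distance = base radius + s = 33 + 14.0130 = 47.0130

47.0130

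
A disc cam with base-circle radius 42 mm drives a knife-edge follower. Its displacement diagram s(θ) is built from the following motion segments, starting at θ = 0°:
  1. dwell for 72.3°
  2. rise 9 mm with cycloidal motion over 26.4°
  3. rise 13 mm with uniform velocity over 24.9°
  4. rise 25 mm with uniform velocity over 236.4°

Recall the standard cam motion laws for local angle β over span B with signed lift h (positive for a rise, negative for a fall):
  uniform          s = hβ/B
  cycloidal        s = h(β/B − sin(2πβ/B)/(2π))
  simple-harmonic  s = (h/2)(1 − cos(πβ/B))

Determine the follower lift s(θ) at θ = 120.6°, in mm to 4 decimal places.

seg 1 [0°–72.3°] dwell: s stays 0.0000
seg 2 [72.3°–98.7°] cycloidal, h=9: full span → s += 9 → s = 9.0000
seg 3 [98.7°–123.6°] uniform, h=13: θ=120.6° here. β=21.9, B=24.9. 13·21.9/24.9 = 11.4337 → s = 20.4337

20.4337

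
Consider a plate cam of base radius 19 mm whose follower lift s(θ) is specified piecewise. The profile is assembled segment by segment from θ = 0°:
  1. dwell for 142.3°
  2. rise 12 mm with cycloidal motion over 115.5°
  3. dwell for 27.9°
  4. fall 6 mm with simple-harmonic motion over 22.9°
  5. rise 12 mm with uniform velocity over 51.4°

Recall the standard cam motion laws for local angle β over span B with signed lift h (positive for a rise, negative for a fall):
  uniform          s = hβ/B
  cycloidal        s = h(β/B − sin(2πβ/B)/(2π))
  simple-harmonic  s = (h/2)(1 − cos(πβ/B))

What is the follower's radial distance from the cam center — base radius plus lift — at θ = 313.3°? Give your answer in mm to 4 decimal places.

seg 1 [0°–142.3°] dwell: s stays 0.0000
seg 2 [142.3°–257.8°] cycloidal, h=12: full span → s += 12 → s = 12.0000
seg 3 [257.8°–285.7°] dwell: s stays 12.0000
seg 4 [285.7°–308.6°] simple-harmonic, h=-6: full span → s += -6 → s = 6.0000
seg 5 [308.6°–360°] uniform, h=12: θ=313.3° here. β=4.7, B=51.4. 12·4.7/51.4 = 1.0973 → s = 7.0973
radial distance = base radius + s = 19 + 7.0973 = 26.0973

26.0973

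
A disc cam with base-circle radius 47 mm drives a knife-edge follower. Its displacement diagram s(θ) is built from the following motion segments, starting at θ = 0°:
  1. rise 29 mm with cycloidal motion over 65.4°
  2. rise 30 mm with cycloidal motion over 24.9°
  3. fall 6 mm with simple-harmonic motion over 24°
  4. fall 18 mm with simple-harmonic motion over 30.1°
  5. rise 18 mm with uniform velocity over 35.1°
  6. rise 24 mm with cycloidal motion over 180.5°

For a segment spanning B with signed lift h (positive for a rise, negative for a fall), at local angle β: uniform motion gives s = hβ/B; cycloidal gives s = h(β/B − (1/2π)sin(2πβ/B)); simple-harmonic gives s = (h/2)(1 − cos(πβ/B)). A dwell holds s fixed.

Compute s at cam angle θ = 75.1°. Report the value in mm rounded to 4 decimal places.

seg 1 [0°–65.4°] cycloidal, h=29: full span → s += 29 → s = 29.0000
seg 2 [65.4°–90.3°] cycloidal, h=30: θ=75.1° here. β=9.7, B=24.9. 30·(0.3896 − sin(2π·0.3896)/(2π)) = 8.6331 → s = 37.6331

37.6331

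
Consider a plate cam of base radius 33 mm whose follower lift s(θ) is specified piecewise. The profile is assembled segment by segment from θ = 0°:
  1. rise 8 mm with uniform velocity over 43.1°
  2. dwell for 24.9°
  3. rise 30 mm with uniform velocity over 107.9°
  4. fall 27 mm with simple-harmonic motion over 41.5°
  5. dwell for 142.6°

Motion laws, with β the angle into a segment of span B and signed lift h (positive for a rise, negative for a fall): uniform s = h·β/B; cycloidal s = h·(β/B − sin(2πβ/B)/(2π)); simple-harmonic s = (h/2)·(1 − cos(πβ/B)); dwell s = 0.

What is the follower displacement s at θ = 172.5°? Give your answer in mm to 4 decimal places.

seg 1 [0°–43.1°] uniform, h=8: full span → s += 8 → s = 8.0000
seg 2 [43.1°–68°] dwell: s stays 8.0000
seg 3 [68°–175.9°] uniform, h=30: θ=172.5° here. β=104.5, B=107.9. 30·104.5/107.9 = 29.0547 → s = 37.0547

37.0547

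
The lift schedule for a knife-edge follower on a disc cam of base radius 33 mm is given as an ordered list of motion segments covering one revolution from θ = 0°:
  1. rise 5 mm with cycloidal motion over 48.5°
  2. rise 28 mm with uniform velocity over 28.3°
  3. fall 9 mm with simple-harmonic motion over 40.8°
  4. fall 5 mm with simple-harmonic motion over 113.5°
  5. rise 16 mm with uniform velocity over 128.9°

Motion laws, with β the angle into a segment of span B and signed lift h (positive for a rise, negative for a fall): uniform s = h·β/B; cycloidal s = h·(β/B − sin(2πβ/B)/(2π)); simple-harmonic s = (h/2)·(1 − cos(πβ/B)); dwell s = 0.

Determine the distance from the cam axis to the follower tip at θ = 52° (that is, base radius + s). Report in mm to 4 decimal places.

seg 1 [0°–48.5°] cycloidal, h=5: full span → s += 5 → s = 5.0000
seg 2 [48.5°–76.8°] uniform, h=28: θ=52° here. β=3.5, B=28.3. 28·3.5/28.3 = 3.4629 → s = 8.4629
radial distance = base radius + s = 33 + 8.4629 = 41.4629

41.4629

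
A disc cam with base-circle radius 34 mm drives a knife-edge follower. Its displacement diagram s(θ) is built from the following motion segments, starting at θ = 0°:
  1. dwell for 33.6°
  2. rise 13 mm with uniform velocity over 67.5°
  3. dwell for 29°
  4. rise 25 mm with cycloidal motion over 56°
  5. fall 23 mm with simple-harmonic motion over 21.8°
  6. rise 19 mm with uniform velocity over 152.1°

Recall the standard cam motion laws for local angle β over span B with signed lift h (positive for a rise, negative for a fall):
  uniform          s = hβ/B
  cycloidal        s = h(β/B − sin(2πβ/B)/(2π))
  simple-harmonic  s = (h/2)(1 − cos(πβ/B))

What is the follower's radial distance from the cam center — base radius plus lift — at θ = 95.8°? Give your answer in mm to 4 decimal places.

seg 1 [0°–33.6°] dwell: s stays 0.0000
seg 2 [33.6°–101.1°] uniform, h=13: θ=95.8° here. β=62.2, B=67.5. 13·62.2/67.5 = 11.9793 → s = 11.9793
radial distance = base radius + s = 34 + 11.9793 = 45.9793

45.9793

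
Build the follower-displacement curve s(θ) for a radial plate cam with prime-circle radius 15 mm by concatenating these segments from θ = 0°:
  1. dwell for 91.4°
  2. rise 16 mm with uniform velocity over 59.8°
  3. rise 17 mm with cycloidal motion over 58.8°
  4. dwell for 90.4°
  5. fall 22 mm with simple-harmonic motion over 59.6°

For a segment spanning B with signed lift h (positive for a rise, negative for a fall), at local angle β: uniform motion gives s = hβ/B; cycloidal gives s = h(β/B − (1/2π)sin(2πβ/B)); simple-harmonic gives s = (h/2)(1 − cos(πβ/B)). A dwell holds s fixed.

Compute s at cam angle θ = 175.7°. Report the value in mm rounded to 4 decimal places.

seg 1 [0°–91.4°] dwell: s stays 0.0000
seg 2 [91.4°–151.2°] uniform, h=16: full span → s += 16 → s = 16.0000
seg 3 [151.2°–210°] cycloidal, h=17: θ=175.7° here. β=24.5, B=58.8. 17·(0.4167 − sin(2π·0.4167)/(2π)) = 5.7305 → s = 21.7305

21.7305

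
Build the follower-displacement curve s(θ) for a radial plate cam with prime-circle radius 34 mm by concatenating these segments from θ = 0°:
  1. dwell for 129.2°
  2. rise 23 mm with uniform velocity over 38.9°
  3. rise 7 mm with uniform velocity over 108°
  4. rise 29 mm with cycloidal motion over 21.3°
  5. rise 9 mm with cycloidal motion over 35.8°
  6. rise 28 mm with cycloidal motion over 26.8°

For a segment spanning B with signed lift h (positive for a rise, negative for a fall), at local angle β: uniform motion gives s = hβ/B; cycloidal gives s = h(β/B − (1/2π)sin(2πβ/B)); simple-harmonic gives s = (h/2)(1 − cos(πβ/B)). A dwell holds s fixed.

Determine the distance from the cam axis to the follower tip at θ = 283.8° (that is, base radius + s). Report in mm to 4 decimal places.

seg 1 [0°–129.2°] dwell: s stays 0.0000
seg 2 [129.2°–168.1°] uniform, h=23: full span → s += 23 → s = 23.0000
seg 3 [168.1°–276.1°] uniform, h=7: full span → s += 7 → s = 30.0000
seg 4 [276.1°–297.4°] cycloidal, h=29: θ=283.8° here. β=7.7, B=21.3. 29·(0.3615 − sin(2π·0.3615)/(2π)) = 6.9552 → s = 36.9552
radial distance = base radius + s = 34 + 36.9552 = 70.9552

70.9552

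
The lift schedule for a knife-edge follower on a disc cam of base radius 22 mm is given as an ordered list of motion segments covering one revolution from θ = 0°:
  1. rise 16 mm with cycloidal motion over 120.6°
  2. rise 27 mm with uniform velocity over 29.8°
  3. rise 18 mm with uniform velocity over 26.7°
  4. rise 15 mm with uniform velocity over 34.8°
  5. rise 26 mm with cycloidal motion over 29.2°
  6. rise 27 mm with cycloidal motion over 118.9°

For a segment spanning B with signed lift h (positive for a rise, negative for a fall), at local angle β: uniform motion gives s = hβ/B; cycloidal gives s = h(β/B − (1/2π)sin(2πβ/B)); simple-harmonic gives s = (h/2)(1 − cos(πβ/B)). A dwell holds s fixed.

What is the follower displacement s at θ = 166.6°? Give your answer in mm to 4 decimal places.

seg 1 [0°–120.6°] cycloidal, h=16: full span → s += 16 → s = 16.0000
seg 2 [120.6°–150.4°] uniform, h=27: full span → s += 27 → s = 43.0000
seg 3 [150.4°–177.1°] uniform, h=18: θ=166.6° here. β=16.2, B=26.7. 18·16.2/26.7 = 10.9213 → s = 53.9213

53.9213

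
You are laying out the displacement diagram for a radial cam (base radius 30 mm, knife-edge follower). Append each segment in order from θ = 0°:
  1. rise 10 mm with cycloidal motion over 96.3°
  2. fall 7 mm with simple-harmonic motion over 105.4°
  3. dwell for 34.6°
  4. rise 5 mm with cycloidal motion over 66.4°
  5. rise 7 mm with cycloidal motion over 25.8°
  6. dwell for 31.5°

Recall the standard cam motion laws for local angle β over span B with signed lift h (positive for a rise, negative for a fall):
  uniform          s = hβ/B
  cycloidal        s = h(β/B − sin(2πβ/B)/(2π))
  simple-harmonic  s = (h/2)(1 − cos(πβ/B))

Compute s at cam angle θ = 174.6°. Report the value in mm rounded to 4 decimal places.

seg 1 [0°–96.3°] cycloidal, h=10: full span → s += 10 → s = 10.0000
seg 2 [96.3°–201.7°] simple-harmonic, h=-7: θ=174.6° here. β=78.3, B=105.4. -7/2·(1 − cos(π·0.7429)) = -5.9189 → s = 4.0811

4.0811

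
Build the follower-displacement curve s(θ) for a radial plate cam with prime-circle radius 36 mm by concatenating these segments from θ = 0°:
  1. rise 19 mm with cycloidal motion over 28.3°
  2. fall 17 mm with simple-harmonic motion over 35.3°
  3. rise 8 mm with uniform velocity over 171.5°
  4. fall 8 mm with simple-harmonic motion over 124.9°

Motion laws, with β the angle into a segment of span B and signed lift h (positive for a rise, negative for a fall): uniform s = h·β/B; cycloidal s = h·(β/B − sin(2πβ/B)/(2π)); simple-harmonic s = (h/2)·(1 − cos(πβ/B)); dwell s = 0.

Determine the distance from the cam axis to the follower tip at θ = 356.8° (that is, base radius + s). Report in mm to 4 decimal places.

seg 1 [0°–28.3°] cycloidal, h=19: full span → s += 19 → s = 19.0000
seg 2 [28.3°–63.6°] simple-harmonic, h=-17: full span → s += -17 → s = 2.0000
seg 3 [63.6°–235.1°] uniform, h=8: full span → s += 8 → s = 10.0000
seg 4 [235.1°–360°] simple-harmonic, h=-8: θ=356.8° here. β=121.7, B=124.9. -8/2·(1 − cos(π·0.9744)) = -7.9870 → s = 2.0130
radial distance = base radius + s = 36 + 2.0130 = 38.0130

38.0130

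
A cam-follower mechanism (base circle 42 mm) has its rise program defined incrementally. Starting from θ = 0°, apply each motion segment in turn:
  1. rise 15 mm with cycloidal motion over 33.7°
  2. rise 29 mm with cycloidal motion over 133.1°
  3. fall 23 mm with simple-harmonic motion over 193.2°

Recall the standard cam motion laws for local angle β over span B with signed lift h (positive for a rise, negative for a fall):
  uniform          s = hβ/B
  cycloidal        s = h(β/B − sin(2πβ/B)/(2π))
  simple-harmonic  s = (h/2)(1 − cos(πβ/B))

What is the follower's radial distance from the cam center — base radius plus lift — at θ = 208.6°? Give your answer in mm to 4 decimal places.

seg 1 [0°–33.7°] cycloidal, h=15: full span → s += 15 → s = 15.0000
seg 2 [33.7°–166.8°] cycloidal, h=29: full span → s += 29 → s = 44.0000
seg 3 [166.8°–360°] simple-harmonic, h=-23: θ=208.6° here. β=41.8, B=193.2. -23/2·(1 − cos(π·0.2164)) = -2.5558 → s = 41.4442
radial distance = base radius + s = 42 + 41.4442 = 83.4442

83.4442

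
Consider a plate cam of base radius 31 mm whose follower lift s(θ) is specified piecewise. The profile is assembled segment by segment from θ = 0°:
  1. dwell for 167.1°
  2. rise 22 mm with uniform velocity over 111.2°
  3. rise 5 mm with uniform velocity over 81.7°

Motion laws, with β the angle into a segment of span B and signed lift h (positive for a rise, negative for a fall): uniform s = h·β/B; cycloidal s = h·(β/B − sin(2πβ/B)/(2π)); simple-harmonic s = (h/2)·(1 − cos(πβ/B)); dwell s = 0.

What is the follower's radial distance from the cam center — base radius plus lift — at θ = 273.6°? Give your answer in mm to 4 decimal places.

seg 1 [0°–167.1°] dwell: s stays 0.0000
seg 2 [167.1°–278.3°] uniform, h=22: θ=273.6° here. β=106.5, B=111.2. 22·106.5/111.2 = 21.0701 → s = 21.0701
radial distance = base radius + s = 31 + 21.0701 = 52.0701

52.0701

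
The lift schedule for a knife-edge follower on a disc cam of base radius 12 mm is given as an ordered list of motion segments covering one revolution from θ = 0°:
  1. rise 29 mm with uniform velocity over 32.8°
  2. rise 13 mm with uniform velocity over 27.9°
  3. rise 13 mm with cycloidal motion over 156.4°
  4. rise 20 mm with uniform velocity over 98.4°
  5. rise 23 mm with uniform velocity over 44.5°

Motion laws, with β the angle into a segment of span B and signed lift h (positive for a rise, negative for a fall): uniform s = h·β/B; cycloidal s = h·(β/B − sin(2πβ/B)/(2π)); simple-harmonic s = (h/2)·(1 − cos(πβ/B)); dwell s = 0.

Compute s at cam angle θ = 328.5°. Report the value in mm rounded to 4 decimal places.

seg 1 [0°–32.8°] uniform, h=29: full span → s += 29 → s = 29.0000
seg 2 [32.8°–60.7°] uniform, h=13: full span → s += 13 → s = 42.0000
seg 3 [60.7°–217.1°] cycloidal, h=13: full span → s += 13 → s = 55.0000
seg 4 [217.1°–315.5°] uniform, h=20: full span → s += 20 → s = 75.0000
seg 5 [315.5°–360°] uniform, h=23: θ=328.5° here. β=13, B=44.5. 23·13/44.5 = 6.7191 → s = 81.7191

81.7191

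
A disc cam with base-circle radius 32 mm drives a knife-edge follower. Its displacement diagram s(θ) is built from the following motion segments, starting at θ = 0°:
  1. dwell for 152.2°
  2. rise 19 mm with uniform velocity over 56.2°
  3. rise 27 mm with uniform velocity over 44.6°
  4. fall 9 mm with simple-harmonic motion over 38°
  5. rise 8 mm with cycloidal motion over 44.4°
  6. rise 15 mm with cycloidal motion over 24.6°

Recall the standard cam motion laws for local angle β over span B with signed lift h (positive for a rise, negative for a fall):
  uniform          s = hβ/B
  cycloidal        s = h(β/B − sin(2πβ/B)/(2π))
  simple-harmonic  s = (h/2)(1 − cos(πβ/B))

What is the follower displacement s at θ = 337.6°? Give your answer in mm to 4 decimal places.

seg 1 [0°–152.2°] dwell: s stays 0.0000
seg 2 [152.2°–208.4°] uniform, h=19: full span → s += 19 → s = 19.0000
seg 3 [208.4°–253°] uniform, h=27: full span → s += 27 → s = 46.0000
seg 4 [253°–291°] simple-harmonic, h=-9: full span → s += -9 → s = 37.0000
seg 5 [291°–335.4°] cycloidal, h=8: full span → s += 8 → s = 45.0000
seg 6 [335.4°–360°] cycloidal, h=15: θ=337.6° here. β=2.2, B=24.6. 15·(0.0894 − sin(2π·0.0894)/(2π)) = 0.0695 → s = 45.0695

45.0695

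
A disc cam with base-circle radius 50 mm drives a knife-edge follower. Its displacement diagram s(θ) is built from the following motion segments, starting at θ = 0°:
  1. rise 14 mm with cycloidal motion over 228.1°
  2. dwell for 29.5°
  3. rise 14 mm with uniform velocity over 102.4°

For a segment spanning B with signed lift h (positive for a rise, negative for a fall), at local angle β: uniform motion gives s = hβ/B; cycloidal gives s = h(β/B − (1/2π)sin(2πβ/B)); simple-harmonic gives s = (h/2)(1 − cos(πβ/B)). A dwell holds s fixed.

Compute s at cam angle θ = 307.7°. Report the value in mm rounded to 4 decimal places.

seg 1 [0°–228.1°] cycloidal, h=14: full span → s += 14 → s = 14.0000
seg 2 [228.1°–257.6°] dwell: s stays 14.0000
seg 3 [257.6°–360°] uniform, h=14: θ=307.7° here. β=50.1, B=102.4. 14·50.1/102.4 = 6.8496 → s = 20.8496

20.8496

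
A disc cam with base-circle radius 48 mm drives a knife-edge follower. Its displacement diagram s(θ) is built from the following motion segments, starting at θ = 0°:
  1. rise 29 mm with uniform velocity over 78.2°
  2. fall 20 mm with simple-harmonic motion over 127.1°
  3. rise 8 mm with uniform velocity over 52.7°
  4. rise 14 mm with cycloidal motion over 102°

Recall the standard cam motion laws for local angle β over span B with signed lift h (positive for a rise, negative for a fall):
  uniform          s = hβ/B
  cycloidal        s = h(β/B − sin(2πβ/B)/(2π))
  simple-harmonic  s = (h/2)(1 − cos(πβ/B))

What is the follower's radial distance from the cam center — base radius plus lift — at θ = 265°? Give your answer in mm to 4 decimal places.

seg 1 [0°–78.2°] uniform, h=29: full span → s += 29 → s = 29.0000
seg 2 [78.2°–205.3°] simple-harmonic, h=-20: full span → s += -20 → s = 9.0000
seg 3 [205.3°–258°] uniform, h=8: full span → s += 8 → s = 17.0000
seg 4 [258°–360°] cycloidal, h=14: θ=265° here. β=7, B=102. 14·(0.0686 − sin(2π·0.0686)/(2π)) = 0.0295 → s = 17.0295
radial distance = base radius + s = 48 + 17.0295 = 65.0295

65.0295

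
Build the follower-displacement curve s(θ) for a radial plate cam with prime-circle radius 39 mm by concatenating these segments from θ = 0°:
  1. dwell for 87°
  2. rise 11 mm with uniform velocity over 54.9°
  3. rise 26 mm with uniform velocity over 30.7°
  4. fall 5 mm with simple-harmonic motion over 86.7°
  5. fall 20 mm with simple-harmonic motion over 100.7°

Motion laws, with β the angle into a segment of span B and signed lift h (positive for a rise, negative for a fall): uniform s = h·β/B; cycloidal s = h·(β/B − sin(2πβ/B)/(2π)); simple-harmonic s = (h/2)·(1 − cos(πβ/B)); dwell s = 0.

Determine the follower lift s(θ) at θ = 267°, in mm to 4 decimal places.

seg 1 [0°–87°] dwell: s stays 0.0000
seg 2 [87°–141.9°] uniform, h=11: full span → s += 11 → s = 11.0000
seg 3 [141.9°–172.6°] uniform, h=26: full span → s += 26 → s = 37.0000
seg 4 [172.6°–259.3°] simple-harmonic, h=-5: full span → s += -5 → s = 32.0000
seg 5 [259.3°–360°] simple-harmonic, h=-20: θ=267° here. β=7.7, B=100.7. -20/2·(1 − cos(π·0.0765)) = -0.2871 → s = 31.7129

31.7129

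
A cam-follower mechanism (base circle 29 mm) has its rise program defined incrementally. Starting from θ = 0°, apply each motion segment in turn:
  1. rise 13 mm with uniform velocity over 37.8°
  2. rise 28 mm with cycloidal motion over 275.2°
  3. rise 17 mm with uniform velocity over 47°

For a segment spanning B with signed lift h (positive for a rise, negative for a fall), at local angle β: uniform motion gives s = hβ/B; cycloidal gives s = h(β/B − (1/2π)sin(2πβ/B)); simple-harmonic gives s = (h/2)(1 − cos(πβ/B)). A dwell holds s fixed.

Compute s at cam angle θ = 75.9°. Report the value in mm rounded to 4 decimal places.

seg 1 [0°–37.8°] uniform, h=13: full span → s += 13 → s = 13.0000
seg 2 [37.8°–313°] cycloidal, h=28: θ=75.9° here. β=38.1, B=275.2. 28·(0.1384 − sin(2π·0.1384)/(2π)) = 0.4707 → s = 13.4707

13.4707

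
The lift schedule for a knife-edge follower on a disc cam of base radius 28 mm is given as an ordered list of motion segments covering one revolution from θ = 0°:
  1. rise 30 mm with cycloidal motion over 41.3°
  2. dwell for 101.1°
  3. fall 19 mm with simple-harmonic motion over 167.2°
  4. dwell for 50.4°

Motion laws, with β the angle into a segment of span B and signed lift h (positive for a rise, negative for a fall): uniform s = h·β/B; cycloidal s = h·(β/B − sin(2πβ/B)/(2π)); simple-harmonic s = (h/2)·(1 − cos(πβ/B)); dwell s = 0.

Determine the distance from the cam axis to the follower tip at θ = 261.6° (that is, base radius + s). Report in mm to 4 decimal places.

seg 1 [0°–41.3°] cycloidal, h=30: full span → s += 30 → s = 30.0000
seg 2 [41.3°–142.4°] dwell: s stays 30.0000
seg 3 [142.4°–309.6°] simple-harmonic, h=-19: θ=261.6° here. β=119.2, B=167.2. -19/2·(1 − cos(π·0.7129)) = -15.3912 → s = 14.6088
radial distance = base radius + s = 28 + 14.6088 = 42.6088

42.6088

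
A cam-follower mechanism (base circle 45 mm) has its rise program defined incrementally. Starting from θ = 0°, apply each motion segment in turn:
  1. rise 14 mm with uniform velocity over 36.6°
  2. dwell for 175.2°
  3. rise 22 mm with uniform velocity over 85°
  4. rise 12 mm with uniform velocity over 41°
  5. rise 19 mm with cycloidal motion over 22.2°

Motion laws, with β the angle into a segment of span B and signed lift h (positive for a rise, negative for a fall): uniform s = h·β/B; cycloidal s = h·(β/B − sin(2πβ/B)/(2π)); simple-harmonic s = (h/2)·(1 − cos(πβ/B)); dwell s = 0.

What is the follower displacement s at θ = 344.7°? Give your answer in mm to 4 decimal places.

seg 1 [0°–36.6°] uniform, h=14: full span → s += 14 → s = 14.0000
seg 2 [36.6°–211.8°] dwell: s stays 14.0000
seg 3 [211.8°–296.8°] uniform, h=22: full span → s += 22 → s = 36.0000
seg 4 [296.8°–337.8°] uniform, h=12: full span → s += 12 → s = 48.0000
seg 5 [337.8°–360°] cycloidal, h=19: θ=344.7° here. β=6.9, B=22.2. 19·(0.3108 − sin(2π·0.3108)/(2π)) = 3.0995 → s = 51.0995

51.0995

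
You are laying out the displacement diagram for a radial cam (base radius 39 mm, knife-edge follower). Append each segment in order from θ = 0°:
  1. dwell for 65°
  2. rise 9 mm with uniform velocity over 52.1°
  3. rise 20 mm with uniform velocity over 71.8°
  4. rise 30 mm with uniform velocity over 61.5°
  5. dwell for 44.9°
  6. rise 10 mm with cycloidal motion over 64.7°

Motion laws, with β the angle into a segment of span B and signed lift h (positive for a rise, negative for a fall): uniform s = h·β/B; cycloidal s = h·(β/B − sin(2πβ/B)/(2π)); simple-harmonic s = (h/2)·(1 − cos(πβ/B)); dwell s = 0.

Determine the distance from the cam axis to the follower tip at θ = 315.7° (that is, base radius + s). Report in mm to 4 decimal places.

seg 1 [0°–65°] dwell: s stays 0.0000
seg 2 [65°–117.1°] uniform, h=9: full span → s += 9 → s = 9.0000
seg 3 [117.1°–188.9°] uniform, h=20: full span → s += 20 → s = 29.0000
seg 4 [188.9°–250.4°] uniform, h=30: full span → s += 30 → s = 59.0000
seg 5 [250.4°–295.3°] dwell: s stays 59.0000
seg 6 [295.3°–360°] cycloidal, h=10: θ=315.7° here. β=20.4, B=64.7. 10·(0.3153 − sin(2π·0.3153)/(2π)) = 1.6936 → s = 60.6936
radial distance = base radius + s = 39 + 60.6936 = 99.6936

99.6936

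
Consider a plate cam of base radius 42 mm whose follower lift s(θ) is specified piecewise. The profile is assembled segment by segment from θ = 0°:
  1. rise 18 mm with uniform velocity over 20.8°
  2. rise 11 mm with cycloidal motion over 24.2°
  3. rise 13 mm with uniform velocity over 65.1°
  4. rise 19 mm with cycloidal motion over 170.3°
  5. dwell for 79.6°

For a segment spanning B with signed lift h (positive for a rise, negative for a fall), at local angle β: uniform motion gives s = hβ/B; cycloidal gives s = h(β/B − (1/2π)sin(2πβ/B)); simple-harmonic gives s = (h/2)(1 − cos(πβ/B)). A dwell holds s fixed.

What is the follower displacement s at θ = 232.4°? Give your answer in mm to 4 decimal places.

seg 1 [0°–20.8°] uniform, h=18: full span → s += 18 → s = 18.0000
seg 2 [20.8°–45°] cycloidal, h=11: full span → s += 11 → s = 29.0000
seg 3 [45°–110.1°] uniform, h=13: full span → s += 13 → s = 42.0000
seg 4 [110.1°–280.4°] cycloidal, h=19: θ=232.4° here. β=122.3, B=170.3. 19·(0.7181 − sin(2π·0.7181)/(2π)) = 16.6083 → s = 58.6083

58.6083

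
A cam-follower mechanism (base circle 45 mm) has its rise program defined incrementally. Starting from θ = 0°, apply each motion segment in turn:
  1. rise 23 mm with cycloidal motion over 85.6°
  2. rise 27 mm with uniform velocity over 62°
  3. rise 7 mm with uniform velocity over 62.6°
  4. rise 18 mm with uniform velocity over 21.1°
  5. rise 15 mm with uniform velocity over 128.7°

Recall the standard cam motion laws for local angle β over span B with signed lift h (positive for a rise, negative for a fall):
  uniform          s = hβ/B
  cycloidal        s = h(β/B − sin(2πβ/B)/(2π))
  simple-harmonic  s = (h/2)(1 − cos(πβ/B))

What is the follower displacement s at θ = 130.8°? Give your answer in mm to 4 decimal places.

seg 1 [0°–85.6°] cycloidal, h=23: full span → s += 23 → s = 23.0000
seg 2 [85.6°–147.6°] uniform, h=27: θ=130.8° here. β=45.2, B=62. 27·45.2/62 = 19.6839 → s = 42.6839

42.6839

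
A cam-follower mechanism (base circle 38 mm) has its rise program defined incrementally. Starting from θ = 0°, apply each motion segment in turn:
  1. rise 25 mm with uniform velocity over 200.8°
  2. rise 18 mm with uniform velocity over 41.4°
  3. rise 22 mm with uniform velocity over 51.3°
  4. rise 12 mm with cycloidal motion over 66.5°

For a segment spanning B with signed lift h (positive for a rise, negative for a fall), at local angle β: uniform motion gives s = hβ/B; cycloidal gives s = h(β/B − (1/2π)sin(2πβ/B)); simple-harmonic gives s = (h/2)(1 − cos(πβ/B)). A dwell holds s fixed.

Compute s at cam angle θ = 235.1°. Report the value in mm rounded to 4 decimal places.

seg 1 [0°–200.8°] uniform, h=25: full span → s += 25 → s = 25.0000
seg 2 [200.8°–242.2°] uniform, h=18: θ=235.1° here. β=34.3, B=41.4. 18·34.3/41.4 = 14.9130 → s = 39.9130

39.9130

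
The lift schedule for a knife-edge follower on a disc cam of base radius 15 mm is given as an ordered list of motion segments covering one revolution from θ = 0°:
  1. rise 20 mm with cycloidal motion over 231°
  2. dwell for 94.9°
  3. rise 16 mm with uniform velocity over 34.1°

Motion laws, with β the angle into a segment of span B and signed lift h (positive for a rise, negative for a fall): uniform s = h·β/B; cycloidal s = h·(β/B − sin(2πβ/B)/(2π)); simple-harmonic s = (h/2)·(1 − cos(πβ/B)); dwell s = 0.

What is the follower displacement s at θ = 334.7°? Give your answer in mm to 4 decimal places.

seg 1 [0°–231°] cycloidal, h=20: full span → s += 20 → s = 20.0000
seg 2 [231°–325.9°] dwell: s stays 20.0000
seg 3 [325.9°–360°] uniform, h=16: θ=334.7° here. β=8.8, B=34.1. 16·8.8/34.1 = 4.1290 → s = 24.1290

24.1290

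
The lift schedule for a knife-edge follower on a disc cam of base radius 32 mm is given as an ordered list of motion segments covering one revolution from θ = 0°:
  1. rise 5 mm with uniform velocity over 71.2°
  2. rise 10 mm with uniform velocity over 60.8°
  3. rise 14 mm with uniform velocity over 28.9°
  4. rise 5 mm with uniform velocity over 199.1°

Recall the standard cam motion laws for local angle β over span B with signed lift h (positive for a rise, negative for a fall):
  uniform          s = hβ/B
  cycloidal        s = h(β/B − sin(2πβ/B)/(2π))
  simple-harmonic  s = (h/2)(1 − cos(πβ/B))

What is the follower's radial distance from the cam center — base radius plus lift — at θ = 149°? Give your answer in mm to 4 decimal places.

seg 1 [0°–71.2°] uniform, h=5: full span → s += 5 → s = 5.0000
seg 2 [71.2°–132°] uniform, h=10: full span → s += 10 → s = 15.0000
seg 3 [132°–160.9°] uniform, h=14: θ=149° here. β=17, B=28.9. 14·17/28.9 = 8.2353 → s = 23.2353
radial distance = base radius + s = 32 + 23.2353 = 55.2353

55.2353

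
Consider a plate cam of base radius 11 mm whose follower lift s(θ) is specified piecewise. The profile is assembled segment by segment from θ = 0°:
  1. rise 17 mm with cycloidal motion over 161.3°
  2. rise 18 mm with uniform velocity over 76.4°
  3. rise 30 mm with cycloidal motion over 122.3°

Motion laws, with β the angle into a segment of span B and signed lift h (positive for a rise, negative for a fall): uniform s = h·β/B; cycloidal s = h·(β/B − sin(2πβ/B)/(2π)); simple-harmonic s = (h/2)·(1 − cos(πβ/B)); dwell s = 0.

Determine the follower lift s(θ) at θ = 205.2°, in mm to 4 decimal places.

seg 1 [0°–161.3°] cycloidal, h=17: full span → s += 17 → s = 17.0000
seg 2 [161.3°–237.7°] uniform, h=18: θ=205.2° here. β=43.9, B=76.4. 18·43.9/76.4 = 10.3429 → s = 27.3429

27.3429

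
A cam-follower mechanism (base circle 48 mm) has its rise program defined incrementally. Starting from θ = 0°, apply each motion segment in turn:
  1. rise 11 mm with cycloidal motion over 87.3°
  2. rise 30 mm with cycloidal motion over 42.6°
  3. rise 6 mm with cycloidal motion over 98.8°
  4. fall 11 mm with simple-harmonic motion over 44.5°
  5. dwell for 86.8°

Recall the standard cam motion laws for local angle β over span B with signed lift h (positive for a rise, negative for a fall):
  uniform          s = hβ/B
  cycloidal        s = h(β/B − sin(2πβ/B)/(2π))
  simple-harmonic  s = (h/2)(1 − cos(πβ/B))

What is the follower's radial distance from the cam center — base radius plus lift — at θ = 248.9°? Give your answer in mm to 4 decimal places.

seg 1 [0°–87.3°] cycloidal, h=11: full span → s += 11 → s = 11.0000
seg 2 [87.3°–129.9°] cycloidal, h=30: full span → s += 30 → s = 41.0000
seg 3 [129.9°–228.7°] cycloidal, h=6: full span → s += 6 → s = 47.0000
seg 4 [228.7°–273.2°] simple-harmonic, h=-11: θ=248.9° here. β=20.2, B=44.5. -11/2·(1 − cos(π·0.4539)) = -4.7068 → s = 42.2932
radial distance = base radius + s = 48 + 42.2932 = 90.2932

90.2932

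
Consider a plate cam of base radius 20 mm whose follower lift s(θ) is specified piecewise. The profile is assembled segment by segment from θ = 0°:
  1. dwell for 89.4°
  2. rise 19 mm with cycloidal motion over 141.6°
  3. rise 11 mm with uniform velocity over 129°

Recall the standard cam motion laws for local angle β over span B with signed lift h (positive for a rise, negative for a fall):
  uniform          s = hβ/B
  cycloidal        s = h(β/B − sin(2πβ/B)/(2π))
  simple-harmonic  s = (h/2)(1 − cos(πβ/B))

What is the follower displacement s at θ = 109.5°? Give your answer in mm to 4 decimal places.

seg 1 [0°–89.4°] dwell: s stays 0.0000
seg 2 [89.4°–231°] cycloidal, h=19: θ=109.5° here. β=20.1, B=141.6. 19·(0.1419 − sin(2π·0.1419)/(2π)) = 0.3436 → s = 0.3436

0.3436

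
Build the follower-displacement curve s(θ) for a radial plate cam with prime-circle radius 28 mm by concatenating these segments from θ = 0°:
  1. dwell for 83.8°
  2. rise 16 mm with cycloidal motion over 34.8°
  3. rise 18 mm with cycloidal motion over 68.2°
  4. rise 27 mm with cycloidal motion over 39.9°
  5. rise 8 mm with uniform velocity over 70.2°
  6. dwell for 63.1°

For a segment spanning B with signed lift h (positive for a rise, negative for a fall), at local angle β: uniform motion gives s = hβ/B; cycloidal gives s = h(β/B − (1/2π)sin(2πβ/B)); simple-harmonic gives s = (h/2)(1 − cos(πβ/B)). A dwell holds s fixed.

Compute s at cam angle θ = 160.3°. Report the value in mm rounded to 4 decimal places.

seg 1 [0°–83.8°] dwell: s stays 0.0000
seg 2 [83.8°–118.6°] cycloidal, h=16: full span → s += 16 → s = 16.0000
seg 3 [118.6°–186.8°] cycloidal, h=18: θ=160.3° here. β=41.7, B=68.2. 18·(0.6114 − sin(2π·0.6114)/(2π)) = 12.8518 → s = 28.8518

28.8518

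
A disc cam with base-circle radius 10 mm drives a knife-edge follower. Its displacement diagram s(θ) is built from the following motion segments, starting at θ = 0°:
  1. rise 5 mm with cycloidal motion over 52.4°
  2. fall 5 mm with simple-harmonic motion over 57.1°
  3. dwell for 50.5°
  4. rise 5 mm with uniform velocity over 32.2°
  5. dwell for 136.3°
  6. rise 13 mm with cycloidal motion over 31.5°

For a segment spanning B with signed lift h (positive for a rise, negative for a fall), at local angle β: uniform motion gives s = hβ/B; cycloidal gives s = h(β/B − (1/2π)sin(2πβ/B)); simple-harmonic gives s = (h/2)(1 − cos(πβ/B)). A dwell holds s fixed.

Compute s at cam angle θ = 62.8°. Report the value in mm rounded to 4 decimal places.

seg 1 [0°–52.4°] cycloidal, h=5: full span → s += 5 → s = 5.0000
seg 2 [52.4°–109.5°] simple-harmonic, h=-5: θ=62.8° here. β=10.4, B=57.1. -5/2·(1 − cos(π·0.1821)) = -0.3982 → s = 4.6018

4.6018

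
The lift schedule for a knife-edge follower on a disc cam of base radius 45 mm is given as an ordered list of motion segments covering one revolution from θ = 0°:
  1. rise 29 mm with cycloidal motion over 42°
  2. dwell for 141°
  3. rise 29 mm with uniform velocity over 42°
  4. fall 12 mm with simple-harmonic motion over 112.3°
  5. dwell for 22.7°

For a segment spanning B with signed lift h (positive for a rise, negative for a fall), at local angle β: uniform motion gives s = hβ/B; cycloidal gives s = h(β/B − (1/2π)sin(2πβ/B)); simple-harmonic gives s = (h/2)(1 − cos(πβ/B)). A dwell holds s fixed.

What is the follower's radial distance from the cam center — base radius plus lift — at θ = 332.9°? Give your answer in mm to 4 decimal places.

seg 1 [0°–42°] cycloidal, h=29: full span → s += 29 → s = 29.0000
seg 2 [42°–183°] dwell: s stays 29.0000
seg 3 [183°–225°] uniform, h=29: full span → s += 29 → s = 58.0000
seg 4 [225°–337.3°] simple-harmonic, h=-12: θ=332.9° here. β=107.9, B=112.3. -12/2·(1 − cos(π·0.9608)) = -11.9546 → s = 46.0454
radial distance = base radius + s = 45 + 46.0454 = 91.0454

91.0454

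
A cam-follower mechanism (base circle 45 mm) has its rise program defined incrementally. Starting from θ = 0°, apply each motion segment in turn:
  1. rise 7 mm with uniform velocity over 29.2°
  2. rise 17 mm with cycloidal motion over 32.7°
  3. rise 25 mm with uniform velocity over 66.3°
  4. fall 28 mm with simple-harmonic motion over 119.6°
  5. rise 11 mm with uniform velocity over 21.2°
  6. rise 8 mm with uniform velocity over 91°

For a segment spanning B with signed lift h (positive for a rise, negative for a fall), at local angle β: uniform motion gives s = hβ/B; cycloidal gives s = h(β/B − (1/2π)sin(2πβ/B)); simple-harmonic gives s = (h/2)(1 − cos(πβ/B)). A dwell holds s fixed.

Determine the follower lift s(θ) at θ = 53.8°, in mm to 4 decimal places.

seg 1 [0°–29.2°] uniform, h=7: full span → s += 7 → s = 7.0000
seg 2 [29.2°–61.9°] cycloidal, h=17: θ=53.8° here. β=24.6, B=32.7. 17·(0.7523 − sin(2π·0.7523)/(2π)) = 15.4943 → s = 22.4943

22.4943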